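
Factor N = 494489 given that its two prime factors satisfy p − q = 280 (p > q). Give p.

857

Since p = q + 280, we have 494489 = q(q + 280), so q² + 280q − 494489 = 0.
Discriminant: 280² + 4·494489 = 78400 + 1977956 = 2056356; √2056356 = 1434.
q = (−280 + 1434)/2 = 577, and p = q + 280 = 857.
Check: 577 · 857 = 494489.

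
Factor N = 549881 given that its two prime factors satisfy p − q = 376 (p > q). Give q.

577

Since p = q + 376, we have 549881 = q(q + 376), so q² + 376q − 549881 = 0.
Discriminant: 376² + 4·549881 = 141376 + 2199524 = 2340900; √2340900 = 1530.
q = (−376 + 1530)/2 = 577, and p = q + 376 = 953.
Check: 577 · 953 = 549881.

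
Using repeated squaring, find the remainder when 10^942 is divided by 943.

10^1 ≡ 10 (mod 943)
10^2 ≡ 10^2 = 100 ≡ 100 (mod 943)
10^4 ≡ 100^2 = 10000 ≡ 570 (mod 943)
10^8 ≡ 570^2 = 324900 ≡ 508 (mod 943)
10^16 ≡ 508^2 = 258064 ≡ 625 (mod 943)
10^32 ≡ 625^2 = 390625 ≡ 223 (mod 943)
10^64 ≡ 223^2 = 49729 ≡ 693 (mod 943)
10^128 ≡ 693^2 = 480249 ≡ 262 (mod 943)
10^256 ≡ 262^2 = 68644 ≡ 748 (mod 943)
10^512 ≡ 748^2 = 559504 ≡ 305 (mod 943)
942 = 512 + 256 + 128 + 32 + 8 + 4 + 2 in binary powers of 2.
So 10^942 ≡ 305 · 748 · 262 · 223 · 508 · 570 · 100 ≡ 469 (mod 943).
Since 469 ≠ 1, base 10 is a Fermat witness: 943 is composite.

469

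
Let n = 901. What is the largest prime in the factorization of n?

901 = 17 · 53
53 is prime.
So 901 = 17 · 53; the largest prime factor is 53.

53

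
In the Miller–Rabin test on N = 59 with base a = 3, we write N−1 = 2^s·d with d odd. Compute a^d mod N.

1

59 − 1 = 58 = 2^1 · 29, so d = 29.
3^1 ≡ 3 (mod 59)
3^2 ≡ 3^2 = 9 ≡ 9 (mod 59)
3^4 ≡ 9^2 = 81 ≡ 22 (mod 59)
3^8 ≡ 22^2 = 484 ≡ 12 (mod 59)
3^16 ≡ 12^2 = 144 ≡ 26 (mod 59)
29 = 16 + 8 + 4 + 1 in binary powers of 2.
So 3^29 ≡ 26 · 12 · 22 · 3 ≡ 1 (mod 59).
Since 3^d ≡ 1 (mod 59), base 3 does not prove 59 composite.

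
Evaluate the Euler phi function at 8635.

6240

Factor: 8635 = 5 · 11 · 157.
φ(8635) = (5−1) · (11−1) · (157−1) = 4 · 10 · 156 = 6240.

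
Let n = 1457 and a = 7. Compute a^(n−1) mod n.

1278

7^1 ≡ 7 (mod 1457)
7^2 ≡ 7^2 = 49 ≡ 49 (mod 1457)
7^4 ≡ 49^2 = 2401 ≡ 944 (mod 1457)
7^8 ≡ 944^2 = 891136 ≡ 909 (mod 1457)
7^16 ≡ 909^2 = 826281 ≡ 162 (mod 1457)
7^32 ≡ 162^2 = 26244 ≡ 18 (mod 1457)
7^64 ≡ 18^2 = 324 ≡ 324 (mod 1457)
7^128 ≡ 324^2 = 104976 ≡ 72 (mod 1457)
7^256 ≡ 72^2 = 5184 ≡ 813 (mod 1457)
7^512 ≡ 813^2 = 660969 ≡ 948 (mod 1457)
7^1024 ≡ 948^2 = 898704 ≡ 1192 (mod 1457)
1456 = 1024 + 256 + 128 + 32 + 16 in binary powers of 2.
So 7^1456 ≡ 1192 · 813 · 72 · 18 · 162 ≡ 1278 (mod 1457).
Since 1278 ≠ 1, base 7 is a Fermat witness: 1457 is composite.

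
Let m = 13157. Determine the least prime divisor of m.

13157 is odd.
Digit sum 17, not divisible by 3.
Ends in 7: not divisible by 5.
7: 13157 = 7·1879 + 4
11: 13157 = 11·1196 + 1
13: 13157 = 13·1012 + 1
17: 13157 = 17·773 + 16
19: 13157 = 19·692 + 9
23: 13157 = 23·572 + 1
29: 13157 = 29·453 + 20
31: 13157 = 31·424 + 13
37: 13157 = 37·355 + 22
41: 13157 = 41·320 + 37
43: 13157 = 43·305 + 42
47: 13157 = 47·279 + 44
53: 13157 = 53·248 + 13
59: 13157 = 59·223

59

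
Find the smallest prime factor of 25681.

25681 is odd.
Digit sum 22, not divisible by 3.
Ends in 1: not divisible by 5.
7: 25681 = 7·3668 + 5
11: 25681 = 11·2334 + 7
13: 25681 = 13·1975 + 6
17: 25681 = 17·1510 + 11
19: 25681 = 19·1351 + 12
23: 25681 = 23·1116 + 13
29: 25681 = 29·885 + 16
31: 25681 = 31·828 + 13
37: 25681 = 37·694 + 3
41: 25681 = 41·626 + 15
43: 25681 = 43·597 + 10
47: 25681 = 47·546 + 19
53: 25681 = 53·484 + 29
59: 25681 = 59·435 + 16
61: 25681 = 61·421

61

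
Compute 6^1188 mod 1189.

6^1 ≡ 6 (mod 1189)
6^2 ≡ 6^2 = 36 ≡ 36 (mod 1189)
6^4 ≡ 36^2 = 1296 ≡ 107 (mod 1189)
6^8 ≡ 107^2 = 11449 ≡ 748 (mod 1189)
6^16 ≡ 748^2 = 559504 ≡ 674 (mod 1189)
6^32 ≡ 674^2 = 454276 ≡ 78 (mod 1189)
6^64 ≡ 78^2 = 6084 ≡ 139 (mod 1189)
6^128 ≡ 139^2 = 19321 ≡ 297 (mod 1189)
6^256 ≡ 297^2 = 88209 ≡ 223 (mod 1189)
6^512 ≡ 223^2 = 49729 ≡ 980 (mod 1189)
6^1024 ≡ 980^2 = 960400 ≡ 877 (mod 1189)
1188 = 1024 + 128 + 32 + 4 in binary powers of 2.
So 6^1188 ≡ 877 · 297 · 78 · 107 ≡ 605 (mod 1189).
Since 605 ≠ 1, base 6 is a Fermat witness: 1189 is composite.

605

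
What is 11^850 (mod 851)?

26

11^1 ≡ 11 (mod 851)
11^2 ≡ 11^2 = 121 ≡ 121 (mod 851)
11^4 ≡ 121^2 = 14641 ≡ 174 (mod 851)
11^8 ≡ 174^2 = 30276 ≡ 491 (mod 851)
11^16 ≡ 491^2 = 241081 ≡ 248 (mod 851)
11^32 ≡ 248^2 = 61504 ≡ 232 (mod 851)
11^64 ≡ 232^2 = 53824 ≡ 211 (mod 851)
11^128 ≡ 211^2 = 44521 ≡ 269 (mod 851)
11^256 ≡ 269^2 = 72361 ≡ 26 (mod 851)
11^512 ≡ 26^2 = 676 ≡ 676 (mod 851)
850 = 512 + 256 + 64 + 16 + 2 in binary powers of 2.
So 11^850 ≡ 676 · 26 · 211 · 248 · 121 ≡ 26 (mod 851).
Since 26 ≠ 1, base 11 is a Fermat witness: 851 is composite.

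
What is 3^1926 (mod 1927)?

237

3^1 ≡ 3 (mod 1927)
3^2 ≡ 3^2 = 9 ≡ 9 (mod 1927)
3^4 ≡ 9^2 = 81 ≡ 81 (mod 1927)
3^8 ≡ 81^2 = 6561 ≡ 780 (mod 1927)
3^16 ≡ 780^2 = 608400 ≡ 1395 (mod 1927)
3^32 ≡ 1395^2 = 1946025 ≡ 1682 (mod 1927)
3^64 ≡ 1682^2 = 2829124 ≡ 288 (mod 1927)
3^128 ≡ 288^2 = 82944 ≡ 83 (mod 1927)
3^256 ≡ 83^2 = 6889 ≡ 1108 (mod 1927)
3^512 ≡ 1108^2 = 1227664 ≡ 165 (mod 1927)
3^1024 ≡ 165^2 = 27225 ≡ 247 (mod 1927)
1926 = 1024 + 512 + 256 + 128 + 4 + 2 in binary powers of 2.
So 3^1926 ≡ 247 · 165 · 1108 · 83 · 81 · 9 ≡ 237 (mod 1927).
Since 237 ≠ 1, base 3 is a Fermat witness: 1927 is composite.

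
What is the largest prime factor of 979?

89

979 = 11 · 89
89 is prime.
So 979 = 11 · 89; the largest prime factor is 89.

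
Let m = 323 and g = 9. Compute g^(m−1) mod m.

251

9^1 ≡ 9 (mod 323)
9^2 ≡ 9^2 = 81 ≡ 81 (mod 323)
9^4 ≡ 81^2 = 6561 ≡ 101 (mod 323)
9^8 ≡ 101^2 = 10201 ≡ 188 (mod 323)
9^16 ≡ 188^2 = 35344 ≡ 137 (mod 323)
9^32 ≡ 137^2 = 18769 ≡ 35 (mod 323)
9^64 ≡ 35^2 = 1225 ≡ 256 (mod 323)
9^128 ≡ 256^2 = 65536 ≡ 290 (mod 323)
9^256 ≡ 290^2 = 84100 ≡ 120 (mod 323)
322 = 256 + 64 + 2 in binary powers of 2.
So 9^322 ≡ 120 · 256 · 81 ≡ 251 (mod 323).
Since 251 ≠ 1, base 9 is a Fermat witness: 323 is composite.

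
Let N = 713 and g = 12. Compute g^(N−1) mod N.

100

12^1 ≡ 12 (mod 713)
12^2 ≡ 12^2 = 144 ≡ 144 (mod 713)
12^4 ≡ 144^2 = 20736 ≡ 59 (mod 713)
12^8 ≡ 59^2 = 3481 ≡ 629 (mod 713)
12^16 ≡ 629^2 = 395641 ≡ 639 (mod 713)
12^32 ≡ 639^2 = 408321 ≡ 485 (mod 713)
12^64 ≡ 485^2 = 235225 ≡ 648 (mod 713)
12^128 ≡ 648^2 = 419904 ≡ 660 (mod 713)
12^256 ≡ 660^2 = 435600 ≡ 670 (mod 713)
12^512 ≡ 670^2 = 448900 ≡ 423 (mod 713)
712 = 512 + 128 + 64 + 8 in binary powers of 2.
So 12^712 ≡ 423 · 660 · 648 · 629 ≡ 100 (mod 713).
Since 100 ≠ 1, base 12 is a Fermat witness: 713 is composite.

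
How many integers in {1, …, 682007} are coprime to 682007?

658944

Factor: 682007 = 79 · 89 · 97.
φ(682007) = (79−1) · (89−1) · (97−1) = 78 · 88 · 96 = 658944.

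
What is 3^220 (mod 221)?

3^1 ≡ 3 (mod 221)
3^2 ≡ 3^2 = 9 ≡ 9 (mod 221)
3^4 ≡ 9^2 = 81 ≡ 81 (mod 221)
3^8 ≡ 81^2 = 6561 ≡ 152 (mod 221)
3^16 ≡ 152^2 = 23104 ≡ 120 (mod 221)
3^32 ≡ 120^2 = 14400 ≡ 35 (mod 221)
3^64 ≡ 35^2 = 1225 ≡ 120 (mod 221)
3^128 ≡ 120^2 = 14400 ≡ 35 (mod 221)
220 = 128 + 64 + 16 + 8 + 4 in binary powers of 2.
So 3^220 ≡ 35 · 120 · 120 · 152 · 81 ≡ 55 (mod 221).
Since 55 ≠ 1, base 3 is a Fermat witness: 221 is composite.

55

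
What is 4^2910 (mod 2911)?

1805

4^1 ≡ 4 (mod 2911)
4^2 ≡ 4^2 = 16 ≡ 16 (mod 2911)
4^4 ≡ 16^2 = 256 ≡ 256 (mod 2911)
4^8 ≡ 256^2 = 65536 ≡ 1494 (mod 2911)
4^16 ≡ 1494^2 = 2232036 ≡ 2210 (mod 2911)
4^32 ≡ 2210^2 = 4884100 ≡ 2353 (mod 2911)
4^64 ≡ 2353^2 = 5536609 ≡ 2798 (mod 2911)
4^128 ≡ 2798^2 = 7828804 ≡ 1125 (mod 2911)
4^256 ≡ 1125^2 = 1265625 ≡ 2251 (mod 2911)
4^512 ≡ 2251^2 = 5067001 ≡ 1861 (mod 2911)
4^1024 ≡ 1861^2 = 3463321 ≡ 2142 (mod 2911)
4^2048 ≡ 2142^2 = 4588164 ≡ 428 (mod 2911)
2910 = 2048 + 512 + 256 + 64 + 16 + 8 + 4 + 2 in binary powers of 2.
So 4^2910 ≡ 428 · 1861 · 2251 · 2798 · 2210 · 1494 · 256 · 16 ≡ 1805 (mod 2911).
Since 1805 ≠ 1, base 4 is a Fermat witness: 2911 is composite.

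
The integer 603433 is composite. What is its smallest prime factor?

603433 is odd.
Digit sum 19, not divisible by 3.
Ends in 3: not divisible by 5.
7: 603433 = 7·86204 + 5
11: 603433 = 11·54857 + 6
13: 603433 = 13·46417 + 12
17: 603433 = 17·35496 + 1
19: 603433 = 19·31759 + 12
23: 603433 = 23·26236 + 5
29: 603433 = 29·20808 + 1
31: 603433 = 31·19465 + 18
37: 603433 = 37·16309

37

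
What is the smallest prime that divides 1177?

11

1177 is odd.
Digit sum 16, not divisible by 3.
Ends in 7: not divisible by 5.
7: 1177 = 7·168 + 1
11: 1177 = 11·107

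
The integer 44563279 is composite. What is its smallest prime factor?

44563279 is odd.
Digit sum 40, not divisible by 3.
Ends in 9: not divisible by 5.
7: 44563279 = 7·6366182 + 5
11: 44563279 = 11·4051207 + 2
13: 44563279 = 13·3427944 + 7
17: 44563279 = 17·2621369 + 6
19: 44563279 = 19·2345435 + 14
23: 44563279 = 23·1937533 + 20
29: 44563279 = 29·1536664 + 23
31: 44563279 = 31·1437525 + 4
37: 44563279 = 37·1204412 + 35
41: 44563279 = 41·1086909 + 10
43: 44563279 = 43·1036355 + 14
47: 44563279 = 47·948154 + 41
53: 44563279 = 53·840816 + 31
59: 44563279 = 59·755309 + 48
61: 44563279 = 61·730545 + 34
67: 44563279 = 67·665123 + 38
71: 44563279 = 71·627651 + 58
73: 44563279 = 73·610455 + 64
79: 44563279 = 79·564092 + 11
83: 44563279 = 83·536906 + 81
89: 44563279 = 89·500711

89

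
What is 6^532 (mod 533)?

373

6^1 ≡ 6 (mod 533)
6^2 ≡ 6^2 = 36 ≡ 36 (mod 533)
6^4 ≡ 36^2 = 1296 ≡ 230 (mod 533)
6^8 ≡ 230^2 = 52900 ≡ 133 (mod 533)
6^16 ≡ 133^2 = 17689 ≡ 100 (mod 533)
6^32 ≡ 100^2 = 10000 ≡ 406 (mod 533)
6^64 ≡ 406^2 = 164836 ≡ 139 (mod 533)
6^128 ≡ 139^2 = 19321 ≡ 133 (mod 533)
6^256 ≡ 133^2 = 17689 ≡ 100 (mod 533)
6^512 ≡ 100^2 = 10000 ≡ 406 (mod 533)
532 = 512 + 16 + 4 in binary powers of 2.
So 6^532 ≡ 406 · 100 · 230 ≡ 373 (mod 533).
Since 373 ≠ 1, base 6 is a Fermat witness: 533 is composite.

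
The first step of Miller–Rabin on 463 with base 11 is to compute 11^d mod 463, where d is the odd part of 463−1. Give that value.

462

463 − 1 = 462 = 2^1 · 231, so d = 231.
11^1 ≡ 11 (mod 463)
11^2 ≡ 11^2 = 121 ≡ 121 (mod 463)
11^4 ≡ 121^2 = 14641 ≡ 288 (mod 463)
11^8 ≡ 288^2 = 82944 ≡ 67 (mod 463)
11^16 ≡ 67^2 = 4489 ≡ 322 (mod 463)
11^32 ≡ 322^2 = 103684 ≡ 435 (mod 463)
11^64 ≡ 435^2 = 189225 ≡ 321 (mod 463)
11^128 ≡ 321^2 = 103041 ≡ 255 (mod 463)
231 = 128 + 64 + 32 + 4 + 2 + 1 in binary powers of 2.
So 11^231 ≡ 255 · 321 · 435 · 288 · 121 · 11 ≡ 462 (mod 463).
Since 11^d ≡ 462 (mod 463), base 11 does not prove 463 composite.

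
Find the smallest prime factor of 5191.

29

5191 is odd.
Digit sum 16, not divisible by 3.
Ends in 1: not divisible by 5.
7: 5191 = 7·741 + 4
11: 5191 = 11·471 + 10
13: 5191 = 13·399 + 4
17: 5191 = 17·305 + 6
19: 5191 = 19·273 + 4
23: 5191 = 23·225 + 16
29: 5191 = 29·179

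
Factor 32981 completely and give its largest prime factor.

59

32981 = 13 · 2537
2537 = 43 · 59
59 is prime.
So 32981 = 13 · 43 · 59; the largest prime factor is 59.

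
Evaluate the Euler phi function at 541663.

Factor: 541663 = 31 · 101 · 173.
φ(541663) = (31−1) · (101−1) · (173−1) = 30 · 100 · 172 = 516000.

516000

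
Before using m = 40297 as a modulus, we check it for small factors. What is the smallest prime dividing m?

40297 is odd.
Digit sum 22, not divisible by 3.
Ends in 7: not divisible by 5.
7: 40297 = 7·5756 + 5
11: 40297 = 11·3663 + 4
13: 40297 = 13·3099 + 10
17: 40297 = 17·2370 + 7
19: 40297 = 19·2120 + 17
23: 40297 = 23·1752 + 1
29: 40297 = 29·1389 + 16
31: 40297 = 31·1299 + 28
37: 40297 = 37·1089 + 4
41: 40297 = 41·982 + 35
43: 40297 = 43·937 + 6
47: 40297 = 47·857 + 18
53: 40297 = 53·760 + 17
59: 40297 = 59·683

59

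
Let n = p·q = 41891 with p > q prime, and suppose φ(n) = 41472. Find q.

φ(n) = (p−1)(q−1) = n − (p+q) + 1, so p + q = 41891 − 41472 + 1 = 420.
p and q are the roots of t² − 420t + 41891 = 0.
Discriminant: 420² − 4·41891 = 176400 − 167564 = 8836; √8836 = 94.
q = (420 − 94)/2 = 163, p = (420 + 94)/2 = 257.
Check: 163 · 257 = 41891.

163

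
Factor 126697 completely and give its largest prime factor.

126697 = 31 · 4087
4087 = 61 · 67
67 is prime.
So 126697 = 31 · 61 · 67; the largest prime factor is 67.

67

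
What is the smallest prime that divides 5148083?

41

5148083 is odd.
Digit sum 29, not divisible by 3.
Ends in 3: not divisible by 5.
7: 5148083 = 7·735440 + 3
11: 5148083 = 11·468007 + 6
13: 5148083 = 13·396006 + 5
17: 5148083 = 17·302828 + 7
19: 5148083 = 19·270951 + 14
23: 5148083 = 23·223829 + 16
29: 5148083 = 29·177520 + 3
31: 5148083 = 31·166067 + 6
37: 5148083 = 37·139137 + 14
41: 5148083 = 41·125563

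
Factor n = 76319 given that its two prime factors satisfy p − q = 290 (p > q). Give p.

Since p = q + 290, we have 76319 = q(q + 290), so q² + 290q − 76319 = 0.
Discriminant: 290² + 4·76319 = 84100 + 305276 = 389376; √389376 = 624.
q = (−290 + 624)/2 = 167, and p = q + 290 = 457.
Check: 167 · 457 = 76319.

457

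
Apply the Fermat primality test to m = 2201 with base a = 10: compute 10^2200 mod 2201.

10^1 ≡ 10 (mod 2201)
10^2 ≡ 10^2 = 100 ≡ 100 (mod 2201)
10^4 ≡ 100^2 = 10000 ≡ 1196 (mod 2201)
10^8 ≡ 1196^2 = 1430416 ≡ 1967 (mod 2201)
10^16 ≡ 1967^2 = 3869089 ≡ 1932 (mod 2201)
10^32 ≡ 1932^2 = 3732624 ≡ 1929 (mod 2201)
10^64 ≡ 1929^2 = 3721041 ≡ 1351 (mod 2201)
10^128 ≡ 1351^2 = 1825201 ≡ 572 (mod 2201)
10^256 ≡ 572^2 = 327184 ≡ 1436 (mod 2201)
10^512 ≡ 1436^2 = 2062096 ≡ 1960 (mod 2201)
10^1024 ≡ 1960^2 = 3841600 ≡ 855 (mod 2201)
10^2048 ≡ 855^2 = 731025 ≡ 293 (mod 2201)
2200 = 2048 + 128 + 16 + 8 in binary powers of 2.
So 10^2200 ≡ 293 · 572 · 1932 · 1967 ≡ 1369 (mod 2201).
Since 1369 ≠ 1, base 10 is a Fermat witness: 2201 is composite.

1369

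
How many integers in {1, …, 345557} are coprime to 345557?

Factor: 345557 = 31 · 71 · 157.
φ(345557) = (31−1) · (71−1) · (157−1) = 30 · 70 · 156 = 327600.

327600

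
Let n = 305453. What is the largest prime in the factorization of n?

97

305453 = 47 · 6499
6499 = 67 · 97
97 is prime.
So 305453 = 47 · 67 · 97; the largest prime factor is 97.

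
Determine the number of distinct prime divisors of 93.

93 = 3 · 31
93 = 3 · 31, which has 2 distinct prime factors.

2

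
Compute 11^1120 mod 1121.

980

11^1 ≡ 11 (mod 1121)
11^2 ≡ 11^2 = 121 ≡ 121 (mod 1121)
11^4 ≡ 121^2 = 14641 ≡ 68 (mod 1121)
11^8 ≡ 68^2 = 4624 ≡ 140 (mod 1121)
11^16 ≡ 140^2 = 19600 ≡ 543 (mod 1121)
11^32 ≡ 543^2 = 294849 ≡ 26 (mod 1121)
11^64 ≡ 26^2 = 676 ≡ 676 (mod 1121)
11^128 ≡ 676^2 = 456976 ≡ 729 (mod 1121)
11^256 ≡ 729^2 = 531441 ≡ 87 (mod 1121)
11^512 ≡ 87^2 = 7569 ≡ 843 (mod 1121)
11^1024 ≡ 843^2 = 710649 ≡ 1056 (mod 1121)
1120 = 1024 + 64 + 32 in binary powers of 2.
So 11^1120 ≡ 1056 · 676 · 26 ≡ 980 (mod 1121).
Since 980 ≠ 1, base 11 is a Fermat witness: 1121 is composite.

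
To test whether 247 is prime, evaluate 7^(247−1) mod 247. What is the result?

7^1 ≡ 7 (mod 247)
7^2 ≡ 7^2 = 49 ≡ 49 (mod 247)
7^4 ≡ 49^2 = 2401 ≡ 178 (mod 247)
7^8 ≡ 178^2 = 31684 ≡ 68 (mod 247)
7^16 ≡ 68^2 = 4624 ≡ 178 (mod 247)
7^32 ≡ 178^2 = 31684 ≡ 68 (mod 247)
7^64 ≡ 68^2 = 4624 ≡ 178 (mod 247)
7^128 ≡ 178^2 = 31684 ≡ 68 (mod 247)
246 = 128 + 64 + 32 + 16 + 4 + 2 in binary powers of 2.
So 7^246 ≡ 68 · 178 · 68 · 178 · 178 · 49 ≡ 77 (mod 247).
Since 77 ≠ 1, base 7 is a Fermat witness: 247 is composite.

77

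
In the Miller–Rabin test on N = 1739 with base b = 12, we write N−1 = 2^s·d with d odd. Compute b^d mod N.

1635

1739 − 1 = 1738 = 2^1 · 869, so d = 869.
12^1 ≡ 12 (mod 1739)
12^2 ≡ 12^2 = 144 ≡ 144 (mod 1739)
12^4 ≡ 144^2 = 20736 ≡ 1607 (mod 1739)
12^8 ≡ 1607^2 = 2582449 ≡ 34 (mod 1739)
12^16 ≡ 34^2 = 1156 ≡ 1156 (mod 1739)
12^32 ≡ 1156^2 = 1336336 ≡ 784 (mod 1739)
12^64 ≡ 784^2 = 614656 ≡ 789 (mod 1739)
12^128 ≡ 789^2 = 622521 ≡ 1698 (mod 1739)
12^256 ≡ 1698^2 = 2883204 ≡ 1681 (mod 1739)
12^512 ≡ 1681^2 = 2825761 ≡ 1625 (mod 1739)
869 = 512 + 256 + 64 + 32 + 4 + 1 in binary powers of 2.
So 12^869 ≡ 1625 · 1681 · 789 · 784 · 1607 · 12 ≡ 1635 (mod 1739).
Squaring chain: 1635; never reaches −1, so base 12 is a Miller–Rabin witness that 1739 is composite.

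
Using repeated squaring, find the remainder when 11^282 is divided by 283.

11^1 ≡ 11 (mod 283)
11^2 ≡ 11^2 = 121 ≡ 121 (mod 283)
11^4 ≡ 121^2 = 14641 ≡ 208 (mod 283)
11^8 ≡ 208^2 = 43264 ≡ 248 (mod 283)
11^16 ≡ 248^2 = 61504 ≡ 93 (mod 283)
11^32 ≡ 93^2 = 8649 ≡ 159 (mod 283)
11^64 ≡ 159^2 = 25281 ≡ 94 (mod 283)
11^128 ≡ 94^2 = 8836 ≡ 63 (mod 283)
11^256 ≡ 63^2 = 3969 ≡ 7 (mod 283)
282 = 256 + 16 + 8 + 2 in binary powers of 2.
So 11^282 ≡ 7 · 93 · 248 · 121 ≡ 1 (mod 283).
Since the result is 1, base 11 gives no evidence that 283 is composite.

1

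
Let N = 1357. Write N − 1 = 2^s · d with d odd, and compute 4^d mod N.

312

1357 − 1 = 1356 = 2^2 · 339, so d = 339.
4^1 ≡ 4 (mod 1357)
4^2 ≡ 4^2 = 16 ≡ 16 (mod 1357)
4^4 ≡ 16^2 = 256 ≡ 256 (mod 1357)
4^8 ≡ 256^2 = 65536 ≡ 400 (mod 1357)
4^16 ≡ 400^2 = 160000 ≡ 1231 (mod 1357)
4^32 ≡ 1231^2 = 1515361 ≡ 949 (mod 1357)
4^64 ≡ 949^2 = 900601 ≡ 910 (mod 1357)
4^128 ≡ 910^2 = 828100 ≡ 330 (mod 1357)
4^256 ≡ 330^2 = 108900 ≡ 340 (mod 1357)
339 = 256 + 64 + 16 + 2 + 1 in binary powers of 2.
So 4^339 ≡ 340 · 910 · 1231 · 16 · 4 ≡ 312 (mod 1357).
Squaring chain: 312 → 997; never reaches −1, so base 4 is a Miller–Rabin witness that 1357 is composite.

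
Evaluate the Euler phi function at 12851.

Factor: 12851 = 71 · 181.
φ(12851) = (71−1) · (181−1) = 70 · 180 = 12600.

12600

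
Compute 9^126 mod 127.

9^1 ≡ 9 (mod 127)
9^2 ≡ 9^2 = 81 ≡ 81 (mod 127)
9^4 ≡ 81^2 = 6561 ≡ 84 (mod 127)
9^8 ≡ 84^2 = 7056 ≡ 71 (mod 127)
9^16 ≡ 71^2 = 5041 ≡ 88 (mod 127)
9^32 ≡ 88^2 = 7744 ≡ 124 (mod 127)
9^64 ≡ 124^2 = 15376 ≡ 9 (mod 127)
126 = 64 + 32 + 16 + 8 + 4 + 2 in binary powers of 2.
So 9^126 ≡ 9 · 124 · 88 · 71 · 84 · 81 ≡ 1 (mod 127).
Since the result is 1, base 9 gives no evidence that 127 is composite.

1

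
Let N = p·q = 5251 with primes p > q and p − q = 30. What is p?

Since p = q + 30, we have 5251 = q(q + 30), so q² + 30q − 5251 = 0.
Discriminant: 30² + 4·5251 = 900 + 21004 = 21904; √21904 = 148.
q = (−30 + 148)/2 = 59, and p = q + 30 = 89.
Check: 59 · 89 = 5251.

89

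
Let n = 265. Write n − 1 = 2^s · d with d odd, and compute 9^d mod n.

265 − 1 = 264 = 2^3 · 33, so d = 33.
9^1 ≡ 9 (mod 265)
9^2 ≡ 9^2 = 81 ≡ 81 (mod 265)
9^4 ≡ 81^2 = 6561 ≡ 201 (mod 265)
9^8 ≡ 201^2 = 40401 ≡ 121 (mod 265)
9^16 ≡ 121^2 = 14641 ≡ 66 (mod 265)
9^32 ≡ 66^2 = 4356 ≡ 116 (mod 265)
33 = 32 + 1 in binary powers of 2.
So 9^33 ≡ 116 · 9 ≡ 249 (mod 265).
Squaring chain: 249 → 256 → 81; never reaches −1, so base 9 is a Miller–Rabin witness that 265 is composite.

249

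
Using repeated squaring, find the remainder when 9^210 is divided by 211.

9^1 ≡ 9 (mod 211)
9^2 ≡ 9^2 = 81 ≡ 81 (mod 211)
9^4 ≡ 81^2 = 6561 ≡ 20 (mod 211)
9^8 ≡ 20^2 = 400 ≡ 189 (mod 211)
9^16 ≡ 189^2 = 35721 ≡ 62 (mod 211)
9^32 ≡ 62^2 = 3844 ≡ 46 (mod 211)
9^64 ≡ 46^2 = 2116 ≡ 6 (mod 211)
9^128 ≡ 6^2 = 36 ≡ 36 (mod 211)
210 = 128 + 64 + 16 + 2 in binary powers of 2.
So 9^210 ≡ 36 · 6 · 62 · 81 ≡ 1 (mod 211).
Since the result is 1, base 9 gives no evidence that 211 is composite.

1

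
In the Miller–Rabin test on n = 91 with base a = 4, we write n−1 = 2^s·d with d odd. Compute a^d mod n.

91 − 1 = 90 = 2^1 · 45, so d = 45.
4^1 ≡ 4 (mod 91)
4^2 ≡ 4^2 = 16 ≡ 16 (mod 91)
4^4 ≡ 16^2 = 256 ≡ 74 (mod 91)
4^8 ≡ 74^2 = 5476 ≡ 16 (mod 91)
4^16 ≡ 16^2 = 256 ≡ 74 (mod 91)
4^32 ≡ 74^2 = 5476 ≡ 16 (mod 91)
45 = 32 + 8 + 4 + 1 in binary powers of 2.
So 4^45 ≡ 16 · 16 · 74 · 4 ≡ 64 (mod 91).
Squaring chain: 64; never reaches −1, so base 4 is a Miller–Rabin witness that 91 is composite.

64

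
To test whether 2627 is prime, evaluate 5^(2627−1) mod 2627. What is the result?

5^1 ≡ 5 (mod 2627)
5^2 ≡ 5^2 = 25 ≡ 25 (mod 2627)
5^4 ≡ 25^2 = 625 ≡ 625 (mod 2627)
5^8 ≡ 625^2 = 390625 ≡ 1829 (mod 2627)
5^16 ≡ 1829^2 = 3345241 ≡ 1070 (mod 2627)
5^32 ≡ 1070^2 = 1144900 ≡ 2155 (mod 2627)
5^64 ≡ 2155^2 = 4644025 ≡ 2116 (mod 2627)
5^128 ≡ 2116^2 = 4477456 ≡ 1048 (mod 2627)
5^256 ≡ 1048^2 = 1098304 ≡ 218 (mod 2627)
5^512 ≡ 218^2 = 47524 ≡ 238 (mod 2627)
5^1024 ≡ 238^2 = 56644 ≡ 1477 (mod 2627)
5^2048 ≡ 1477^2 = 2181529 ≡ 1119 (mod 2627)
2626 = 2048 + 512 + 64 + 2 in binary powers of 2.
So 5^2626 ≡ 1119 · 238 · 2116 · 25 ≡ 928 (mod 2627).
Since 928 ≠ 1, base 5 is a Fermat witness: 2627 is composite.

928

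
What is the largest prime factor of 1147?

37

1147 = 31 · 37
37 is prime.
So 1147 = 31 · 37; the largest prime factor is 37.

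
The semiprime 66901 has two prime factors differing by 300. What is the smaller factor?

Since p = q + 300, we have 66901 = q(q + 300), so q² + 300q − 66901 = 0.
Discriminant: 300² + 4·66901 = 90000 + 267604 = 357604; √357604 = 598.
q = (−300 + 598)/2 = 149, and p = q + 300 = 449.
Check: 149 · 449 = 66901.

149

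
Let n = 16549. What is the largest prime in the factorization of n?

16549 = 13 · 1273
1273 = 19 · 67
67 is prime.
So 16549 = 13 · 19 · 67; the largest prime factor is 67.

67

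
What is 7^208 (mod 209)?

64

7^1 ≡ 7 (mod 209)
7^2 ≡ 7^2 = 49 ≡ 49 (mod 209)
7^4 ≡ 49^2 = 2401 ≡ 102 (mod 209)
7^8 ≡ 102^2 = 10404 ≡ 163 (mod 209)
7^16 ≡ 163^2 = 26569 ≡ 26 (mod 209)
7^32 ≡ 26^2 = 676 ≡ 49 (mod 209)
7^64 ≡ 49^2 = 2401 ≡ 102 (mod 209)
7^128 ≡ 102^2 = 10404 ≡ 163 (mod 209)
208 = 128 + 64 + 16 in binary powers of 2.
So 7^208 ≡ 163 · 102 · 26 ≡ 64 (mod 209).
Since 64 ≠ 1, base 7 is a Fermat witness: 209 is composite.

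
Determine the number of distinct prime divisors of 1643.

2

1643 = 31 · 53
1643 = 31 · 53, which has 2 distinct prime factors.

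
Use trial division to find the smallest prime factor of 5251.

59

5251 is odd.
Digit sum 13, not divisible by 3.
Ends in 1: not divisible by 5.
7: 5251 = 7·750 + 1
11: 5251 = 11·477 + 4
13: 5251 = 13·403 + 12
17: 5251 = 17·308 + 15
19: 5251 = 19·276 + 7
23: 5251 = 23·228 + 7
29: 5251 = 29·181 + 2
31: 5251 = 31·169 + 12
37: 5251 = 37·141 + 34
41: 5251 = 41·128 + 3
43: 5251 = 43·122 + 5
47: 5251 = 47·111 + 34
53: 5251 = 53·99 + 4
59: 5251 = 59·89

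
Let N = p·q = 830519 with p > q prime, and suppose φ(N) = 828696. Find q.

φ(n) = (p−1)(q−1) = n − (p+q) + 1, so p + q = 830519 − 828696 + 1 = 1824.
p and q are the roots of t² − 1824t + 830519 = 0.
Discriminant: 1824² − 4·830519 = 3326976 − 3322076 = 4900; √4900 = 70.
q = (1824 − 70)/2 = 877, p = (1824 + 70)/2 = 947.
Check: 877 · 947 = 830519.

877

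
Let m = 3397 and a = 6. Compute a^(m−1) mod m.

6^1 ≡ 6 (mod 3397)
6^2 ≡ 6^2 = 36 ≡ 36 (mod 3397)
6^4 ≡ 36^2 = 1296 ≡ 1296 (mod 3397)
6^8 ≡ 1296^2 = 1679616 ≡ 1498 (mod 3397)
6^16 ≡ 1498^2 = 2244004 ≡ 1984 (mod 3397)
6^32 ≡ 1984^2 = 3936256 ≡ 2530 (mod 3397)
6^64 ≡ 2530^2 = 6400900 ≡ 952 (mod 3397)
6^128 ≡ 952^2 = 906304 ≡ 2702 (mod 3397)
6^256 ≡ 2702^2 = 7300804 ≡ 651 (mod 3397)
6^512 ≡ 651^2 = 423801 ≡ 2573 (mod 3397)
6^1024 ≡ 2573^2 = 6620329 ≡ 2973 (mod 3397)
6^2048 ≡ 2973^2 = 8838729 ≡ 3132 (mod 3397)
3396 = 2048 + 1024 + 256 + 64 + 4 in binary powers of 2.
So 6^3396 ≡ 3132 · 2973 · 651 · 952 · 1296 ≡ 732 (mod 3397).
Since 732 ≠ 1, base 6 is a Fermat witness: 3397 is composite.

732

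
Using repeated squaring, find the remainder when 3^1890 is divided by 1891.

1

3^1 ≡ 3 (mod 1891)
3^2 ≡ 3^2 = 9 ≡ 9 (mod 1891)
3^4 ≡ 9^2 = 81 ≡ 81 (mod 1891)
3^8 ≡ 81^2 = 6561 ≡ 888 (mod 1891)
3^16 ≡ 888^2 = 788544 ≡ 1888 (mod 1891)
3^32 ≡ 1888^2 = 3564544 ≡ 9 (mod 1891)
3^64 ≡ 9^2 = 81 ≡ 81 (mod 1891)
3^128 ≡ 81^2 = 6561 ≡ 888 (mod 1891)
3^256 ≡ 888^2 = 788544 ≡ 1888 (mod 1891)
3^512 ≡ 1888^2 = 3564544 ≡ 9 (mod 1891)
3^1024 ≡ 9^2 = 81 ≡ 81 (mod 1891)
1890 = 1024 + 512 + 256 + 64 + 32 + 2 in binary powers of 2.
So 3^1890 ≡ 81 · 9 · 1888 · 81 · 9 · 9 ≡ 1 (mod 1891).
Since the result is 1, base 3 gives no evidence that 1891 is composite.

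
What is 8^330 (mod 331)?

8^1 ≡ 8 (mod 331)
8^2 ≡ 8^2 = 64 ≡ 64 (mod 331)
8^4 ≡ 64^2 = 4096 ≡ 124 (mod 331)
8^8 ≡ 124^2 = 15376 ≡ 150 (mod 331)
8^16 ≡ 150^2 = 22500 ≡ 323 (mod 331)
8^32 ≡ 323^2 = 104329 ≡ 64 (mod 331)
8^64 ≡ 64^2 = 4096 ≡ 124 (mod 331)
8^128 ≡ 124^2 = 15376 ≡ 150 (mod 331)
8^256 ≡ 150^2 = 22500 ≡ 323 (mod 331)
330 = 256 + 64 + 8 + 2 in binary powers of 2.
So 8^330 ≡ 323 · 124 · 150 · 64 ≡ 1 (mod 331).
Since the result is 1, base 8 gives no evidence that 331 is composite.

1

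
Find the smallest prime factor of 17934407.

17934407 is odd.
Digit sum 35, not divisible by 3.
Ends in 7: not divisible by 5.
7: 17934407 = 7·2562058 + 1
11: 17934407 = 11·1630400 + 7
13: 17934407 = 13·1379569 + 10
17: 17934407 = 17·1054965 + 2
19: 17934407 = 19·943916 + 3
23: 17934407 = 23·779756 + 19
29: 17934407 = 29·618427 + 24
31: 17934407 = 31·578529 + 8
37: 17934407 = 37·484713 + 26
41: 17934407 = 41·437424 + 23
43: 17934407 = 43·417079 + 10
47: 17934407 = 47·381583 + 6
53: 17934407 = 53·338385 + 2
59: 17934407 = 59·303973

59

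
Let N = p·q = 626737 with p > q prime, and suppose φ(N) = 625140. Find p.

907

φ(n) = (p−1)(q−1) = n − (p+q) + 1, so p + q = 626737 − 625140 + 1 = 1598.
p and q are the roots of t² − 1598t + 626737 = 0.
Discriminant: 1598² − 4·626737 = 2553604 − 2506948 = 46656; √46656 = 216.
q = (1598 − 216)/2 = 691, p = (1598 + 216)/2 = 907.
Check: 691 · 907 = 626737.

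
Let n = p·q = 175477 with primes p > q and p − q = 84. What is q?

Since p = q + 84, we have 175477 = q(q + 84), so q² + 84q − 175477 = 0.
Discriminant: 84² + 4·175477 = 7056 + 701908 = 708964; √708964 = 842.
q = (−84 + 842)/2 = 379, and p = q + 84 = 463.
Check: 379 · 463 = 175477.

379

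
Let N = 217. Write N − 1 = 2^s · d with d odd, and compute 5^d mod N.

217 − 1 = 216 = 2^3 · 27, so d = 27.
5^1 ≡ 5 (mod 217)
5^2 ≡ 5^2 = 25 ≡ 25 (mod 217)
5^4 ≡ 25^2 = 625 ≡ 191 (mod 217)
5^8 ≡ 191^2 = 36481 ≡ 25 (mod 217)
5^16 ≡ 25^2 = 625 ≡ 191 (mod 217)
27 = 16 + 8 + 2 + 1 in binary powers of 2.
So 5^27 ≡ 191 · 25 · 25 · 5 ≡ 125 (mod 217).
Squaring chain: 125 → 1 → 1; never reaches −1, so base 5 is a Miller–Rabin witness that 217 is composite.

125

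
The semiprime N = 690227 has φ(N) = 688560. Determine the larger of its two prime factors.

φ(n) = (p−1)(q−1) = n − (p+q) + 1, so p + q = 690227 − 688560 + 1 = 1668.
p and q are the roots of t² − 1668t + 690227 = 0.
Discriminant: 1668² − 4·690227 = 2782224 − 2760908 = 21316; √21316 = 146.
q = (1668 − 146)/2 = 761, p = (1668 + 146)/2 = 907.
Check: 761 · 907 = 690227.

907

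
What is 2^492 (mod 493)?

373

2^1 ≡ 2 (mod 493)
2^2 ≡ 2^2 = 4 ≡ 4 (mod 493)
2^4 ≡ 4^2 = 16 ≡ 16 (mod 493)
2^8 ≡ 16^2 = 256 ≡ 256 (mod 493)
2^16 ≡ 256^2 = 65536 ≡ 460 (mod 493)
2^32 ≡ 460^2 = 211600 ≡ 103 (mod 493)
2^64 ≡ 103^2 = 10609 ≡ 256 (mod 493)
2^128 ≡ 256^2 = 65536 ≡ 460 (mod 493)
2^256 ≡ 460^2 = 211600 ≡ 103 (mod 493)
492 = 256 + 128 + 64 + 32 + 8 + 4 in binary powers of 2.
So 2^492 ≡ 103 · 460 · 256 · 103 · 256 · 16 ≡ 373 (mod 493).
Since 373 ≠ 1, base 2 is a Fermat witness: 493 is composite.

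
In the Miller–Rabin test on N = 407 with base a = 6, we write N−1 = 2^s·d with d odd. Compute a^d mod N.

407 − 1 = 406 = 2^1 · 203, so d = 203.
6^1 ≡ 6 (mod 407)
6^2 ≡ 6^2 = 36 ≡ 36 (mod 407)
6^4 ≡ 36^2 = 1296 ≡ 75 (mod 407)
6^8 ≡ 75^2 = 5625 ≡ 334 (mod 407)
6^16 ≡ 334^2 = 111556 ≡ 38 (mod 407)
6^32 ≡ 38^2 = 1444 ≡ 223 (mod 407)
6^64 ≡ 223^2 = 49729 ≡ 75 (mod 407)
6^128 ≡ 75^2 = 5625 ≡ 334 (mod 407)
203 = 128 + 64 + 8 + 2 + 1 in binary powers of 2.
So 6^203 ≡ 334 · 75 · 334 · 36 · 6 ≡ 216 (mod 407).
Squaring chain: 216; never reaches −1, so base 6 is a Miller–Rabin witness that 407 is composite.

216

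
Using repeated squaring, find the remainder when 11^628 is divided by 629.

11^1 ≡ 11 (mod 629)
11^2 ≡ 11^2 = 121 ≡ 121 (mod 629)
11^4 ≡ 121^2 = 14641 ≡ 174 (mod 629)
11^8 ≡ 174^2 = 30276 ≡ 84 (mod 629)
11^16 ≡ 84^2 = 7056 ≡ 137 (mod 629)
11^32 ≡ 137^2 = 18769 ≡ 528 (mod 629)
11^64 ≡ 528^2 = 278784 ≡ 137 (mod 629)
11^128 ≡ 137^2 = 18769 ≡ 528 (mod 629)
11^256 ≡ 528^2 = 278784 ≡ 137 (mod 629)
11^512 ≡ 137^2 = 18769 ≡ 528 (mod 629)
628 = 512 + 64 + 32 + 16 + 4 in binary powers of 2.
So 11^628 ≡ 528 · 137 · 528 · 137 · 174 ≡ 174 (mod 629).
Since 174 ≠ 1, base 11 is a Fermat witness: 629 is composite.

174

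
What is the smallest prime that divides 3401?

3401 is odd.
Digit sum 8, not divisible by 3.
Ends in 1: not divisible by 5.
7: 3401 = 7·485 + 6
11: 3401 = 11·309 + 2
13: 3401 = 13·261 + 8
17: 3401 = 17·200 + 1
19: 3401 = 19·179

19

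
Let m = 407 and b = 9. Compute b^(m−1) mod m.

9

9^1 ≡ 9 (mod 407)
9^2 ≡ 9^2 = 81 ≡ 81 (mod 407)
9^4 ≡ 81^2 = 6561 ≡ 49 (mod 407)
9^8 ≡ 49^2 = 2401 ≡ 366 (mod 407)
9^16 ≡ 366^2 = 133956 ≡ 53 (mod 407)
9^32 ≡ 53^2 = 2809 ≡ 367 (mod 407)
9^64 ≡ 367^2 = 134689 ≡ 379 (mod 407)
9^128 ≡ 379^2 = 143641 ≡ 377 (mod 407)
9^256 ≡ 377^2 = 142129 ≡ 86 (mod 407)
406 = 256 + 128 + 16 + 4 + 2 in binary powers of 2.
So 9^406 ≡ 86 · 377 · 53 · 49 · 81 ≡ 9 (mod 407).
Since 9 ≠ 1, base 9 is a Fermat witness: 407 is composite.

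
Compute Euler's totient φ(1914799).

Factor: 1914799 = 71 · 149 · 181.
φ(1914799) = (71−1) · (149−1) · (181−1) = 70 · 148 · 180 = 1864800.

1864800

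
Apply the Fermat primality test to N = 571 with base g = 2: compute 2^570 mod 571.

1

2^1 ≡ 2 (mod 571)
2^2 ≡ 2^2 = 4 ≡ 4 (mod 571)
2^4 ≡ 4^2 = 16 ≡ 16 (mod 571)
2^8 ≡ 16^2 = 256 ≡ 256 (mod 571)
2^16 ≡ 256^2 = 65536 ≡ 442 (mod 571)
2^32 ≡ 442^2 = 195364 ≡ 82 (mod 571)
2^64 ≡ 82^2 = 6724 ≡ 443 (mod 571)
2^128 ≡ 443^2 = 196249 ≡ 396 (mod 571)
2^256 ≡ 396^2 = 156816 ≡ 362 (mod 571)
2^512 ≡ 362^2 = 131044 ≡ 285 (mod 571)
570 = 512 + 32 + 16 + 8 + 2 in binary powers of 2.
So 2^570 ≡ 285 · 82 · 442 · 256 · 4 ≡ 1 (mod 571).
Since the result is 1, base 2 gives no evidence that 571 is composite.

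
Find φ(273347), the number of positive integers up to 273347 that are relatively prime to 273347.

259840

Factor: 273347 = 41 · 59 · 113.
φ(273347) = (41−1) · (59−1) · (113−1) = 40 · 58 · 112 = 259840.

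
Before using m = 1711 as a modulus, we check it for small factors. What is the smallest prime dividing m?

1711 is odd.
Digit sum 10, not divisible by 3.
Ends in 1: not divisible by 5.
7: 1711 = 7·244 + 3
11: 1711 = 11·155 + 6
13: 1711 = 13·131 + 8
17: 1711 = 17·100 + 11
19: 1711 = 19·90 + 1
23: 1711 = 23·74 + 9
29: 1711 = 29·59

29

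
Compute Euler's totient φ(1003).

Factor: 1003 = 17 · 59.
φ(1003) = (17−1) · (59−1) = 16 · 58 = 928.

928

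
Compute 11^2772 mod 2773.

1933

11^1 ≡ 11 (mod 2773)
11^2 ≡ 11^2 = 121 ≡ 121 (mod 2773)
11^4 ≡ 121^2 = 14641 ≡ 776 (mod 2773)
11^8 ≡ 776^2 = 602176 ≡ 435 (mod 2773)
11^16 ≡ 435^2 = 189225 ≡ 661 (mod 2773)
11^32 ≡ 661^2 = 436921 ≡ 1560 (mod 2773)
11^64 ≡ 1560^2 = 2433600 ≡ 1679 (mod 2773)
11^128 ≡ 1679^2 = 2819041 ≡ 1673 (mod 2773)
11^256 ≡ 1673^2 = 2798929 ≡ 972 (mod 2773)
11^512 ≡ 972^2 = 944784 ≡ 1964 (mod 2773)
11^1024 ≡ 1964^2 = 3857296 ≡ 53 (mod 2773)
11^2048 ≡ 53^2 = 2809 ≡ 36 (mod 2773)
2772 = 2048 + 512 + 128 + 64 + 16 + 4 in binary powers of 2.
So 11^2772 ≡ 36 · 1964 · 1673 · 1679 · 661 · 776 ≡ 1933 (mod 2773).
Since 1933 ≠ 1, base 11 is a Fermat witness: 2773 is composite.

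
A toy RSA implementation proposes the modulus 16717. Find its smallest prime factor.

73

16717 is odd.
Digit sum 22, not divisible by 3.
Ends in 7: not divisible by 5.
7: 16717 = 7·2388 + 1
11: 16717 = 11·1519 + 8
13: 16717 = 13·1285 + 12
17: 16717 = 17·983 + 6
19: 16717 = 19·879 + 16
23: 16717 = 23·726 + 19
29: 16717 = 29·576 + 13
31: 16717 = 31·539 + 8
37: 16717 = 37·451 + 30
41: 16717 = 41·407 + 30
43: 16717 = 43·388 + 33
47: 16717 = 47·355 + 32
53: 16717 = 53·315 + 22
59: 16717 = 59·283 + 20
61: 16717 = 61·274 + 3
67: 16717 = 67·249 + 34
71: 16717 = 71·235 + 32
73: 16717 = 73·229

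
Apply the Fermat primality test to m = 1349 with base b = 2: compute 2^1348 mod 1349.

651

2^1 ≡ 2 (mod 1349)
2^2 ≡ 2^2 = 4 ≡ 4 (mod 1349)
2^4 ≡ 4^2 = 16 ≡ 16 (mod 1349)
2^8 ≡ 16^2 = 256 ≡ 256 (mod 1349)
2^16 ≡ 256^2 = 65536 ≡ 784 (mod 1349)
2^32 ≡ 784^2 = 614656 ≡ 861 (mod 1349)
2^64 ≡ 861^2 = 741321 ≡ 720 (mod 1349)
2^128 ≡ 720^2 = 518400 ≡ 384 (mod 1349)
2^256 ≡ 384^2 = 147456 ≡ 415 (mod 1349)
2^512 ≡ 415^2 = 172225 ≡ 902 (mod 1349)
2^1024 ≡ 902^2 = 813604 ≡ 157 (mod 1349)
1348 = 1024 + 256 + 64 + 4 in binary powers of 2.
So 2^1348 ≡ 157 · 415 · 720 · 16 ≡ 651 (mod 1349).
Since 651 ≠ 1, base 2 is a Fermat witness: 1349 is composite.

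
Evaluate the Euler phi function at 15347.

15096

Factor: 15347 = 103 · 149.
φ(15347) = (103−1) · (149−1) = 102 · 148 = 15096.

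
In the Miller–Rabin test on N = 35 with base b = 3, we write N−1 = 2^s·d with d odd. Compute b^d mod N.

33

35 − 1 = 34 = 2^1 · 17, so d = 17.
3^1 ≡ 3 (mod 35)
3^2 ≡ 3^2 = 9 ≡ 9 (mod 35)
3^4 ≡ 9^2 = 81 ≡ 11 (mod 35)
3^8 ≡ 11^2 = 121 ≡ 16 (mod 35)
3^16 ≡ 16^2 = 256 ≡ 11 (mod 35)
17 = 16 + 1 in binary powers of 2.
So 3^17 ≡ 11 · 3 ≡ 33 (mod 35).
Squaring chain: 33; never reaches −1, so base 3 is a Miller–Rabin witness that 35 is composite.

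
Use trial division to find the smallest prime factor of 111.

111 is odd.
Digit sum 3, divisible by 3.

3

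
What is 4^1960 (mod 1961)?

1561

4^1 ≡ 4 (mod 1961)
4^2 ≡ 4^2 = 16 ≡ 16 (mod 1961)
4^4 ≡ 16^2 = 256 ≡ 256 (mod 1961)
4^8 ≡ 256^2 = 65536 ≡ 823 (mod 1961)
4^16 ≡ 823^2 = 677329 ≡ 784 (mod 1961)
4^32 ≡ 784^2 = 614656 ≡ 863 (mod 1961)
4^64 ≡ 863^2 = 744769 ≡ 1550 (mod 1961)
4^128 ≡ 1550^2 = 2402500 ≡ 275 (mod 1961)
4^256 ≡ 275^2 = 75625 ≡ 1107 (mod 1961)
4^512 ≡ 1107^2 = 1225449 ≡ 1785 (mod 1961)
4^1024 ≡ 1785^2 = 3186225 ≡ 1561 (mod 1961)
1960 = 1024 + 512 + 256 + 128 + 32 + 8 in binary powers of 2.
So 4^1960 ≡ 1561 · 1785 · 1107 · 275 · 863 · 823 ≡ 1561 (mod 1961).
Since 1561 ≠ 1, base 4 is a Fermat witness: 1961 is composite.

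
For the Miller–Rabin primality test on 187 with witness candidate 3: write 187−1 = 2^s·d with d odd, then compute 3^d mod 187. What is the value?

148

187 − 1 = 186 = 2^1 · 93, so d = 93.
3^1 ≡ 3 (mod 187)
3^2 ≡ 3^2 = 9 ≡ 9 (mod 187)
3^4 ≡ 9^2 = 81 ≡ 81 (mod 187)
3^8 ≡ 81^2 = 6561 ≡ 16 (mod 187)
3^16 ≡ 16^2 = 256 ≡ 69 (mod 187)
3^32 ≡ 69^2 = 4761 ≡ 86 (mod 187)
3^64 ≡ 86^2 = 7396 ≡ 103 (mod 187)
93 = 64 + 16 + 8 + 4 + 1 in binary powers of 2.
So 3^93 ≡ 103 · 69 · 16 · 81 · 3 ≡ 148 (mod 187).
Squaring chain: 148; never reaches −1, so base 3 is a Miller–Rabin witness that 187 is composite.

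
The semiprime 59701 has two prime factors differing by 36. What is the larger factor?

Since p = q + 36, we have 59701 = q(q + 36), so q² + 36q − 59701 = 0.
Discriminant: 36² + 4·59701 = 1296 + 238804 = 240100; √240100 = 490.
q = (−36 + 490)/2 = 227, and p = q + 36 = 263.
Check: 227 · 263 = 59701.

263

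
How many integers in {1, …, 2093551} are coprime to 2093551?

Factor: 2093551 = 97 · 113 · 191.
φ(2093551) = (97−1) · (113−1) · (191−1) = 96 · 112 · 190 = 2042880.

2042880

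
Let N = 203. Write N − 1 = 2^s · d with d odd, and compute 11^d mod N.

177

203 − 1 = 202 = 2^1 · 101, so d = 101.
11^1 ≡ 11 (mod 203)
11^2 ≡ 11^2 = 121 ≡ 121 (mod 203)
11^4 ≡ 121^2 = 14641 ≡ 25 (mod 203)
11^8 ≡ 25^2 = 625 ≡ 16 (mod 203)
11^16 ≡ 16^2 = 256 ≡ 53 (mod 203)
11^32 ≡ 53^2 = 2809 ≡ 170 (mod 203)
11^64 ≡ 170^2 = 28900 ≡ 74 (mod 203)
101 = 64 + 32 + 4 + 1 in binary powers of 2.
So 11^101 ≡ 74 · 170 · 25 · 11 ≡ 177 (mod 203).
Squaring chain: 177; never reaches −1, so base 11 is a Miller–Rabin witness that 203 is composite.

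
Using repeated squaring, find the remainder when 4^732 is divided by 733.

4^1 ≡ 4 (mod 733)
4^2 ≡ 4^2 = 16 ≡ 16 (mod 733)
4^4 ≡ 16^2 = 256 ≡ 256 (mod 733)
4^8 ≡ 256^2 = 65536 ≡ 299 (mod 733)
4^16 ≡ 299^2 = 89401 ≡ 708 (mod 733)
4^32 ≡ 708^2 = 501264 ≡ 625 (mod 733)
4^64 ≡ 625^2 = 390625 ≡ 669 (mod 733)
4^128 ≡ 669^2 = 447561 ≡ 431 (mod 733)
4^256 ≡ 431^2 = 185761 ≡ 312 (mod 733)
4^512 ≡ 312^2 = 97344 ≡ 588 (mod 733)
732 = 512 + 128 + 64 + 16 + 8 + 4 in binary powers of 2.
So 4^732 ≡ 588 · 431 · 669 · 708 · 299 · 256 ≡ 1 (mod 733).
Since the result is 1, base 4 gives no evidence that 733 is composite.

1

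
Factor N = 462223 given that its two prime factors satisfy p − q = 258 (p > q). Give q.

Since p = q + 258, we have 462223 = q(q + 258), so q² + 258q − 462223 = 0.
Discriminant: 258² + 4·462223 = 66564 + 1848892 = 1915456; √1915456 = 1384.
q = (−258 + 1384)/2 = 563, and p = q + 258 = 821.
Check: 563 · 821 = 462223.

563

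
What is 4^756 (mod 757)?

4^1 ≡ 4 (mod 757)
4^2 ≡ 4^2 = 16 ≡ 16 (mod 757)
4^4 ≡ 16^2 = 256 ≡ 256 (mod 757)
4^8 ≡ 256^2 = 65536 ≡ 434 (mod 757)
4^16 ≡ 434^2 = 188356 ≡ 620 (mod 757)
4^32 ≡ 620^2 = 384400 ≡ 601 (mod 757)
4^64 ≡ 601^2 = 361201 ≡ 112 (mod 757)
4^128 ≡ 112^2 = 12544 ≡ 432 (mod 757)
4^256 ≡ 432^2 = 186624 ≡ 402 (mod 757)
4^512 ≡ 402^2 = 161604 ≡ 363 (mod 757)
756 = 512 + 128 + 64 + 32 + 16 + 4 in binary powers of 2.
So 4^756 ≡ 363 · 432 · 112 · 601 · 620 · 256 ≡ 1 (mod 757).
Since the result is 1, base 4 gives no evidence that 757 is composite.

1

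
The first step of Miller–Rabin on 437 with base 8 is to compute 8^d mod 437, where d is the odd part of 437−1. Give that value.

141

437 − 1 = 436 = 2^2 · 109, so d = 109.
8^1 ≡ 8 (mod 437)
8^2 ≡ 8^2 = 64 ≡ 64 (mod 437)
8^4 ≡ 64^2 = 4096 ≡ 163 (mod 437)
8^8 ≡ 163^2 = 26569 ≡ 349 (mod 437)
8^16 ≡ 349^2 = 121801 ≡ 315 (mod 437)
8^32 ≡ 315^2 = 99225 ≡ 26 (mod 437)
8^64 ≡ 26^2 = 676 ≡ 239 (mod 437)
109 = 64 + 32 + 8 + 4 + 1 in binary powers of 2.
So 8^109 ≡ 239 · 26 · 349 · 163 · 8 ≡ 141 (mod 437).
Squaring chain: 141 → 216; never reaches −1, so base 8 is a Miller–Rabin witness that 437 is composite.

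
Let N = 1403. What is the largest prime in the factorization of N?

1403 = 23 · 61
61 is prime.
So 1403 = 23 · 61; the largest prime factor is 61.

61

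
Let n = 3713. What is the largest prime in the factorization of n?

3713 = 47 · 79
79 is prime.
So 3713 = 47 · 79; the largest prime factor is 79.

79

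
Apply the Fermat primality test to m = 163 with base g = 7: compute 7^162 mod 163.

1

7^1 ≡ 7 (mod 163)
7^2 ≡ 7^2 = 49 ≡ 49 (mod 163)
7^4 ≡ 49^2 = 2401 ≡ 119 (mod 163)
7^8 ≡ 119^2 = 14161 ≡ 143 (mod 163)
7^16 ≡ 143^2 = 20449 ≡ 74 (mod 163)
7^32 ≡ 74^2 = 5476 ≡ 97 (mod 163)
7^64 ≡ 97^2 = 9409 ≡ 118 (mod 163)
7^128 ≡ 118^2 = 13924 ≡ 69 (mod 163)
162 = 128 + 32 + 2 in binary powers of 2.
So 7^162 ≡ 69 · 97 · 49 ≡ 1 (mod 163).
Since the result is 1, base 7 gives no evidence that 163 is composite.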